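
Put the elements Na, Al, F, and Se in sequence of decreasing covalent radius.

Na, Al, Se, F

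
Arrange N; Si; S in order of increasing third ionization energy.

Si, S, N

IE_3 is the cost of taking one more electron from the +2 cation: N²⁺ still has 3 valence electrons; Si²⁺ still has 2 valence electrons; S²⁺ still has 4 valence electrons.
All are still removing valence electrons, so compare the +2 ions as you would atoms: IE_3 generally rises across a period (higher Z_eff) and falls down a group (larger shell), subject to the usual subshell exceptions.
Valence configurations: N²⁺ [He]2s²2p¹, Si²⁺ [Ne]3s², S²⁺ [Ne]3s²3p².
The numbers (kJ/mol): N 4578, Si 3232, S 3357.
Overall IE_3 order: Si < S < N.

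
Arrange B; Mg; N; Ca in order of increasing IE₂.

Ca < Mg < B < N

After 1 electron has been removed, what remains? B⁺ still has 2 valence electrons; Mg⁺ still has 1 valence electron; N⁺ still has 4 valence electrons; Ca⁺ still has 1 valence electron.
All are still removing valence electrons, so compare the +1 ions as you would atoms: IE_2 generally rises across a period (higher Z_eff) and falls down a group (larger shell), subject to the usual subshell exceptions.
Valence configurations: B⁺ [He]2s², Mg⁺ [Ne]3s¹, N⁺ [He]2s²2p², Ca⁺ [Ar]4s¹.
The numbers (kJ/mol): B 2427, Mg 1451, N 2856, Ca 1145.
So the second ionization energies run Ca < Mg < B < N.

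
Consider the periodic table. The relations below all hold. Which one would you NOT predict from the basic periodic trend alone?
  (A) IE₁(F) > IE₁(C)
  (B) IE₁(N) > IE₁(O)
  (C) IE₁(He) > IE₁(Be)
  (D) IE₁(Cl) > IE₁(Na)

(B)

The general trend: IE₁ increases across a period and decreases down a group.
(A) F (period 2, group 17) vs C (period 2, group 14): the stated order agrees with the simple trend.
(B) N (period 2, group 15) vs O (period 2, group 16): the stated order contradicts the simple trend.
(C) He (period 1, group 18) vs Be (period 2, group 2): the stated order agrees with the simple trend.
(D) Cl (period 3, group 17) vs Na (period 3, group 1): the stated order agrees with the simple trend.
The exception is (B): pairing an electron in O's 2p⁴ costs repulsion energy, so O ionizes more easily than half-filled N (2p³).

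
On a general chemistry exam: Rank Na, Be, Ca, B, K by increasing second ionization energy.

After 1 electron has been removed, what remains? Na⁺ is the bare [Ne] core; Be⁺ still has 1 valence electron; Ca⁺ still has 1 valence electron; B⁺ still has 2 valence electrons; K⁺ is the bare [Ar] core.
Breaking into a closed-shell core is much more expensive than removing a leftover valence electron — K and Na have the largest IE_2 here.
Valence configurations: Be⁺ [He]2s¹, Ca⁺ [Ar]4s¹, B⁺ [He]2s².
Tabulated IE_2 (kJ/mol): Na 4562, Be 1757, Ca 1145, B 2427, K 3052.
Overall IE_2 order: Ca < Be < B < K < Na.

Ca < Be < B < K < Na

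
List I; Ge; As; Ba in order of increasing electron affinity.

EA tends to increase across a period and decrease down a group, though the pattern is less regular than for IE or radius.
These span different periods and groups, so the two trends combine.
As > Ba: relative to Ba, both the across-period and down-group shifts push As's electron affinity up.
Ge > As: this pair runs against the simple trend — see the exception note.
I > Ge: period and group pull opposite ways; the across-period shift dominates (295 vs 119 kJ/mol).
Note the exception: Ge has a higher electron affinity than As, contrary to the simple trend — adding an electron to As's half-filled 4p³ is unfavourable, so Ge (4p²) has the more exothermic EA.
Tabulated electron affinity (kJ/mol): Ge 119, As 78, I 295, Ba 14.
So from lowest to highest: Ba < As < Ge < I.

Ba < As < Ge < I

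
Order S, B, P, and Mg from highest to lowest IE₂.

Consider each +1 ion: S⁺ still has 5 valence electrons; B⁺ still has 2 valence electrons; P⁺ still has 4 valence electrons; Mg⁺ still has 1 valence electron.
All are still removing valence electrons, so compare the +1 ions as you would atoms: IE_2 generally rises across a period (higher Z_eff) and falls down a group (larger shell), subject to the usual subshell exceptions.
Valence configurations: S⁺ [Ne]3s²3p³, B⁺ [He]2s², P⁺ [Ne]3s²3p², Mg⁺ [Ne]3s¹.
Tabulated IE_2 (kJ/mol): S 2252, B 2427, P 1907, Mg 1451.
Hence IE_2: Mg < P < S < B.

B, S, P, Mg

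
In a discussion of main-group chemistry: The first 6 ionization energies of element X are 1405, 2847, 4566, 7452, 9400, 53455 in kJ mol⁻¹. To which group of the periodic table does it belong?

Group 15

Look for the largest jump between consecutive ionization energies: IE6/IE5 ≈ 5.7, far larger than any earlier ratio.
That jump marks the point where a core electron is being removed. So the atom has 5 valence electrons.
A main-group element with 5 valence electrons is in group 15.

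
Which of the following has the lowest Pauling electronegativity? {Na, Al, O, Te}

Na

Smaller atoms with higher effective nuclear charge are more electronegative.
Here both period and group differ, so the two effects have to be weighed against each other.
Al > Na: both are in period 3; the period trend gives Al the larger value.
Te > Al: the two effects oppose for this pair; the across-period effect wins (2.10 vs 1.61).
O > Te: O sits above Te in group 16, so the down-group effect alone puts O higher.
For reference (Pauling): O 3.44, Na 0.93, Al 1.61, Te 2.10.
The lowest Pauling electronegativity among these belongs to Na.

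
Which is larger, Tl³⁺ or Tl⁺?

Tl⁺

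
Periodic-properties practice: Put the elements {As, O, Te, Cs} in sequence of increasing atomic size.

O, As, Te, Cs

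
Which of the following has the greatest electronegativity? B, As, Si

As

B is in period 2, group 13; Si is in period 3, group 14; As is in period 4, group 15.
Atoms toward the upper right of the periodic table pull bonding electrons most strongly.
A diagonal step moves right (one effect) and down (the opposite effect) at once.
B > Si: the two effects oppose for this pair; the down-group effect wins (2.04 vs 1.90).
As > B: the two effects oppose for this pair; the across-period effect wins (2.18 vs 2.04).
Tabulated electronegativity (Pauling): B 2.04, Si 1.90, As 2.18.
The greatest electronegativity among these belongs to As.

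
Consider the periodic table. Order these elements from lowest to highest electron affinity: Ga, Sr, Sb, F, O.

Electron affinity generally becomes more exothermic across a period toward the halogens and less exothermic down a group.
These span different periods and groups, so the two trends combine.
Ga > Sr: relative to Sr, both the across-period and down-group shifts push Ga's electron affinity up.
Sb > Ga: period and group pull opposite ways; the across-period shift dominates (103 vs 29 kJ/mol).
O > Sb: relative to Sb, both the across-period and down-group shifts push O's electron affinity up.
F > O: both are in period 2; the period trend gives F the larger value.
For reference (kJ/mol): O 141, F 328, Ga 29, Sr 5, Sb 103.
So from lowest to highest: Sr < Ga < Sb < O < F.

Sr < Ga < Sb < O < F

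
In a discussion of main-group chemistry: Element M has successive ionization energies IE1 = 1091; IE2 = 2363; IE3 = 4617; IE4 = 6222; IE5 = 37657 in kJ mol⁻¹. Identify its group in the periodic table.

Look for the largest jump between consecutive ionization energies: IE5/IE4 ≈ 6.1, far larger than any earlier ratio.
That jump marks the point where a core electron is being removed. So the atom has 4 valence electrons.
A main-group element with 4 valence electrons is in group 14.

Group 14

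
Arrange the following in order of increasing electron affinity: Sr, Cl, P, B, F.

EA tends to increase across a period and decrease down a group, though the pattern is less regular than for IE or radius.
Neither a single period nor a single group — weigh both effects.
B > Sr: relative to Sr, both the across-period and down-group shifts push B's electron affinity up.
P > B: the two effects oppose for this pair; the across-period effect wins (72 vs 27 kJ/mol).
F > P: relative to P, both the across-period and down-group shifts push F's electron affinity up.
Cl > F: this pair runs against the simple trend — see the exception note.
Note the exception: Cl has a higher electron affinity than F, contrary to the simple trend — F's small 2p subshell makes the incoming electron feel strong e⁻–e⁻ repulsion, so Cl actually releases more energy on gaining an electron.
Tabulated electron affinity (kJ/mol): B 27, F 328, P 72, Cl 349, Sr 5.
So from lowest to highest: Sr < B < P < F < Cl.

Sr < B < P < F < Cl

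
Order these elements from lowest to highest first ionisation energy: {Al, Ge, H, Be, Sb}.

Al < Ge < Sb < Be < H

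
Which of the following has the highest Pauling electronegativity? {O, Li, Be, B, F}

F

Li is in period 2, group 1; Be is in period 2, group 2; B is in period 2, group 13; O is in period 2, group 16; F is in period 2, group 17.
Smaller atoms with higher effective nuclear charge are more electronegative.
All lie in period 2, so electronegativity increases left to right.
The highest Pauling electronegativity among these belongs to F.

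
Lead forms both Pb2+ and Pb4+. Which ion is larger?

Pb2+

Both ions have Z = 82 protons, but Pb4+ has lost more electrons, so its remaining electrons feel a larger effective nuclear charge per electron and are pulled in more tightly.
Higher positive charge → smaller ion, so Pb2+ > Pb4+.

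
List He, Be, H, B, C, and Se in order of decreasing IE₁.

Across a period the outer electron is held more tightly (higher IE₁); down a group it sits in a higher shell, more shielded, and comes off more easily.
These span different periods and groups, so the two trends combine.
Be > B: this pair runs against the simple trend — see the exception note.
Se > Be: the two effects oppose for this pair; the across-period effect wins (941 vs 900 kJ/mol).
C > Se: period and group pull opposite ways; the down-group shift dominates (1086 vs 941 kJ/mol).
H > C: period and group pull opposite ways; the down-group shift dominates (1312 vs 1086 kJ/mol).
He > H: He lies to the right of H in period 1, so the across-period effect alone puts He higher.
Note the exception: Be has a higher first ionization energy than B, contrary to the simple trend — removing B's lone 2p electron is easier than breaking Be's filled 2s².
For reference (kJ/mol): H 1312, He 2372, Be 900, B 801, C 1086, Se 941.
So from highest to lowest: He > H > C > Se > Be > B.

He > H > C > Se > Be > B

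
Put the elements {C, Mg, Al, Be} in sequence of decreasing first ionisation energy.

C, Be, Mg, Al

Removing the outermost electron gets harder across a period and easier down a group.
These span different periods and groups, so the two trends combine.
Mg > Al: this pair runs against the simple trend — see the exception note.
Be > Mg: Be sits above Mg in group 2, so the down-group effect alone puts Be higher.
C > Be: both are in period 2; the period trend gives C the larger value.
Note the exception: Mg has a higher first ionization energy than Al, contrary to the simple trend — Al's single 3p electron is easier to remove than one from Mg's filled 3s².
Tabulated first ionization energy (kJ/mol): Be 900, C 1086, Mg 738, Al 578.
So from highest to lowest: C > Be > Mg > Al.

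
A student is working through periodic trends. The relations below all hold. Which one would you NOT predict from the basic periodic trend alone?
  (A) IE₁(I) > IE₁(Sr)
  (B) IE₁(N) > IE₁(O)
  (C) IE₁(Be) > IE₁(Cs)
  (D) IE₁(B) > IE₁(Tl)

(B)

The general trend: first ionization energy increases across a period and decreases down a group.
(A) I (period 5, group 17) vs Sr (period 5, group 2): the stated order agrees with the simple trend.
(B) N (period 2, group 15) vs O (period 2, group 16): the stated order contradicts the simple trend.
(C) Be (period 2, group 2) vs Cs (period 6, group 1): the stated order agrees with the simple trend.
(D) B (period 2, group 13) vs Tl (period 6, group 13): the stated order agrees with the simple trend.
The exception is (B): pairing an electron in O's 2p⁴ costs repulsion energy, so O ionizes more easily than half-filled N (2p³).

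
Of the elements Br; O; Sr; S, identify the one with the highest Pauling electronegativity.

O

Atoms toward the upper right of the periodic table pull bonding electrons most strongly.
Neither a single period nor a single group — weigh both effects.
S > Sr: both effects reinforce here, so S is clearly the higher of the two.
Br > S: period and group pull opposite ways; the across-period shift dominates (2.96 vs 2.58).
O > Br: the two effects oppose for this pair; the down-group effect wins (3.44 vs 2.96).
Tabulated electronegativity (Pauling): O 3.44, S 2.58, Br 2.96, Sr 0.95.
The highest Pauling electronegativity among these belongs to O.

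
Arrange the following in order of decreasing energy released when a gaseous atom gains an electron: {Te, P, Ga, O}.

O is in period 2, group 16; P is in period 3, group 15; Ga is in period 4, group 13; Te is in period 5, group 16.
Electron affinity generally becomes more exothermic across a period toward the halogens and less exothermic down a group.
Here both period and group differ, so the two effects have to be weighed against each other.
P > Ga: both effects reinforce here, so P is clearly the higher of the two.
O > P: relative to P, both the across-period and down-group shifts push O's electron affinity up.
Te > O: this pair runs against the simple trend — see the exception note.
Note the exception: Te has a higher electron affinity than O, contrary to the simple trend — O's compact 2p subshell gives strong electron–electron repulsion on the added electron.
Approximate values (kJ/mol): O 141, P 72, Ga 29, Te 190.
So from highest to lowest: Te > O > P > Ga.

Te > O > P > Ga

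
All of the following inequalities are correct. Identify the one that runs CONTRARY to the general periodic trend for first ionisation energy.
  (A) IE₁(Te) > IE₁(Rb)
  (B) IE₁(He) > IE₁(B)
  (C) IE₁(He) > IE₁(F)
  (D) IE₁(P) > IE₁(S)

The general trend: first ionisation energy increases across a period and decreases down a group.
(A) Te (period 5, group 16) vs Rb (period 5, group 1): the stated order agrees with the simple trend.
(B) He (period 1, group 18) vs B (period 2, group 13): the stated order agrees with the simple trend.
(C) He (period 1, group 18) vs F (period 2, group 17): the stated order agrees with the simple trend.
(D) P (period 3, group 15) vs S (period 3, group 16): the stated order contradicts the simple trend.
The exception is (D): S (3p⁴) ionizes more easily than half-filled P (3p³) because the paired 3p electron in S is pushed out by e⁻–e⁻ repulsion.

(D)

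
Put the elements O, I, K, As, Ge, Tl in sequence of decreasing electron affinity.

I, O, Ge, As, K, Tl

Electron affinity generally becomes more exothermic across a period toward the halogens and less exothermic down a group.
These span different periods and groups, so the two trends combine.
K > Tl: the two effects oppose for this pair; the down-group effect wins (48 vs 19 kJ/mol).
As > K: As lies to the right of K in period 4, so the across-period effect alone puts As higher.
Ge > As: this pair runs against the simple trend — see the exception note.
O > Ge: relative to Ge, both the across-period and down-group shifts push O's electron affinity up.
I > O: period and group pull opposite ways; the across-period shift dominates (295 vs 141 kJ/mol).
Note the exception: Ge has a higher electron affinity than As, contrary to the simple trend — adding an electron to As's half-filled 4p³ is unfavourable, so Ge (4p²) has the more exothermic EA.
Tabulated electron affinity (kJ/mol): O 141, K 48, Ge 119, As 78, I 295, Tl 19.
So from highest to lowest: I > O > Ge > As > K > Tl.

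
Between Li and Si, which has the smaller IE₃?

Consider each +2 ion: Li²⁺ is already 1 electron into the core; Si²⁺ still has 2 valence electrons.
Breaking into a closed-shell core is much more expensive than removing a leftover valence electron — Li has the largest IE_3 here.
Tabulated IE_3 (kJ/mol): Li 11815, Si 3232.
Overall IE_3 order: Si < Li.

Si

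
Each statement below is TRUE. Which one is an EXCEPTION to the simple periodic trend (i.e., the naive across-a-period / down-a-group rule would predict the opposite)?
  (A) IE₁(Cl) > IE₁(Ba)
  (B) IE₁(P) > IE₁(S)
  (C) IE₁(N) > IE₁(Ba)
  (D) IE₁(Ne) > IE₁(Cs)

(B)

The general trend: first ionization energy increases across a period and decreases down a group.
(A) Cl (period 3, group 17) vs Ba (period 6, group 2): the stated order agrees with the simple trend.
(B) P (period 3, group 15) vs S (period 3, group 16): the stated order contradicts the simple trend.
(C) N (period 2, group 15) vs Ba (period 6, group 2): the stated order agrees with the simple trend.
(D) Ne (period 2, group 18) vs Cs (period 6, group 1): the stated order agrees with the simple trend.
The exception is (B): S (3p⁴) ionizes more easily than half-filled P (3p³) because the paired 3p electron in S is pushed out by e⁻–e⁻ repulsion.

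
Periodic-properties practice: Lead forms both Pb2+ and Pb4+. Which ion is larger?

Pb2+

Both ions have Z = 82 protons, but Pb4+ has lost more electrons, so its remaining electrons feel a larger effective nuclear charge per electron and are pulled in more tightly.
Higher positive charge → smaller ion, so Pb2+ > Pb4+.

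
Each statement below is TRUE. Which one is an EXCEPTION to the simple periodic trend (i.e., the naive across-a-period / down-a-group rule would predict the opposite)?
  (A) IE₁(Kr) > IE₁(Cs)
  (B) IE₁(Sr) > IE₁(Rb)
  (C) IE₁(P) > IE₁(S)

(C)

The general trend: first ionization energy increases across a period and decreases down a group.
(A) Kr (period 4, group 18) vs Cs (period 6, group 1): the stated order agrees with the simple trend.
(B) Sr (period 5, group 2) vs Rb (period 5, group 1): the stated order agrees with the simple trend.
(C) P (period 3, group 15) vs S (period 3, group 16): the stated order contradicts the simple trend.
The exception is (C): S (3p⁴) ionizes more easily than half-filled P (3p³) because the paired 3p electron in S is pushed out by e⁻–e⁻ repulsion.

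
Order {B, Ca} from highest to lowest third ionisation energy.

IE_3 is the cost of taking one more electron from the +2 cation: B²⁺ still has 1 valence electron; Ca²⁺ is the bare [Ar] core.
Core electrons are held far more tightly than valence electrons, so Ca tops the IE_3 order.
Tabulated IE_3 (kJ/mol): B 3660, Ca 4912.
Hence IE_3: B < Ca.

Ca > B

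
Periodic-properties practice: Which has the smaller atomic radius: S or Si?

Across a period the added protons contract the valence shell; down a group each new principal shell makes the atom larger.
All lie in period 3, so atomic radius increases right to left.
So S has the smaller atomic radius (S < Si).

S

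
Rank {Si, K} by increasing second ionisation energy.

Si, K

After 1 electron has been removed, what remains? Si⁺ still has 3 valence electrons; K⁺ is the bare [Ar] core.
Breaking into a closed-shell core is much more expensive than removing a leftover valence electron — K has the largest IE_2 here.
Approximate IE_2 values (kJ/mol): Si 1577, K 3052.
Hence IE_2: Si < K.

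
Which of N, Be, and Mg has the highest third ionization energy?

Be

IE_3 is the cost of taking one more electron from the +2 cation: N²⁺ still has 3 valence electrons; Be²⁺ is the bare [He] core; Mg²⁺ is the bare [Ne] core.
Core electrons are held far more tightly than valence electrons, so Mg and Be top the IE_3 order.
The numbers (kJ/mol): N 4578, Be 14849, Mg 7733.
Putting it together, IE_3: N < Mg < Be.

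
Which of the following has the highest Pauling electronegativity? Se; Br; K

K is in period 4, group 1; Se is in period 4, group 16; Br is in period 4, group 17.
Atoms toward the upper right of the periodic table pull bonding electrons most strongly.
All lie in period 4, so electronegativity increases left to right.
The highest Pauling electronegativity among these belongs to Br.

Br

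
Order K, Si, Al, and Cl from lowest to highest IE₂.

Si < Al < Cl < K

The second ionization energy removes an electron from the +1 ion. For each element: K⁺ is the bare [Ar] core; Si⁺ still has 3 valence electrons; Al⁺ still has 2 valence electrons; Cl⁺ still has 6 valence electrons.
Pulling an electron out of a noble-gas core costs far more than removing a remaining valence electron, so K sits at the high end of IE_2.
Valence configurations: Si⁺ [Ne]3s²3p¹, Al⁺ [Ne]3s², Cl⁺ [Ne]3s²3p⁴.
Si⁺ loses a lone 3p electron whereas Al⁺ must break into a filled 3s² pair, so IE_2(Al) > IE_2(Si) even though Si has the higher nuclear charge.
Tabulated IE_2 (kJ/mol): K 3052, Si 1577, Al 1817, Cl 2298.
Hence IE_2: Si < Al < Cl < K.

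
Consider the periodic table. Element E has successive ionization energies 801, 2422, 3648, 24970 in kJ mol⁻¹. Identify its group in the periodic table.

Look for the largest jump between consecutive ionization energies: IE4/IE3 ≈ 6.8, far larger than any earlier ratio.
That jump marks the point where a core electron is being removed. So the atom has 3 valence electrons.
A main-group element with 3 valence electrons is in group 13.

Group 13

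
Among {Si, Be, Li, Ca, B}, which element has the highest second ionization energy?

Li

The second ionization energy removes an electron from the +1 ion. For each element: Si⁺ still has 3 valence electrons; Be⁺ still has 1 valence electron; Li⁺ is the bare [He] core; Ca⁺ still has 1 valence electron; B⁺ still has 2 valence electrons.
Core electrons are held far more tightly than valence electrons, so Li tops the IE_2 order.
Valence configurations: Si⁺ [Ne]3s²3p¹, Be⁺ [He]2s¹, Ca⁺ [Ar]4s¹, B⁺ [He]2s².
Tabulated IE_2 (kJ/mol): Si 1577, Be 1757, Li 7298, Ca 1145, B 2427.
Hence IE_2: Ca < Si < Be < B < Li.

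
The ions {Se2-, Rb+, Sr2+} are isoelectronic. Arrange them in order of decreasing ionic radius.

Se2- > Rb+ > Sr2+

All of these have 36 electrons, so size is governed by nuclear charge alone: the more protons, the stronger the pull on the same electron cloud, and the smaller the ion.
Nuclear charges: Sr2+ (Z=38), Rb+ (Z=37), Se2- (Z=34).
Largest to smallest: Se2- > Rb+ > Sr2+.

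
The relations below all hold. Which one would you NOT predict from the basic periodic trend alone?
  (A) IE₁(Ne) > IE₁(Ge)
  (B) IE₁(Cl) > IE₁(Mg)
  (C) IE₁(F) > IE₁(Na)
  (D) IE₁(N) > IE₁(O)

The general trend: first ionisation energy increases across a period and decreases down a group.
(A) Ne (period 2, group 18) vs Ge (period 4, group 14): the stated order agrees with the simple trend.
(B) Cl (period 3, group 17) vs Mg (period 3, group 2): the stated order agrees with the simple trend.
(C) F (period 2, group 17) vs Na (period 3, group 1): the stated order agrees with the simple trend.
(D) N (period 2, group 15) vs O (period 2, group 16): the stated order contradicts the simple trend.
The exception is (D): pairing an electron in O's 2p⁴ costs repulsion energy, so O ionizes more easily than half-filled N (2p³).

(D)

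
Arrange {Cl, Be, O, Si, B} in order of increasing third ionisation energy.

Si < B < Cl < O < Be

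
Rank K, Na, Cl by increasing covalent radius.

Cl, Na, K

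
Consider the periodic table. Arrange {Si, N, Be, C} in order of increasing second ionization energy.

The second ionization energy removes an electron from the +1 ion. For each element: Si⁺ still has 3 valence electrons; N⁺ still has 4 valence electrons; Be⁺ still has 1 valence electron; C⁺ still has 3 valence electrons.
All are still removing valence electrons, so compare the +1 ions as you would atoms: IE_2 generally rises across a period (higher Z_eff) and falls down a group (larger shell), subject to the usual subshell exceptions.
Valence configurations: Si⁺ [Ne]3s²3p¹, N⁺ [He]2s²2p², Be⁺ [He]2s¹, C⁺ [He]2s²2p¹.
The numbers (kJ/mol): Si 1577, N 2856, Be 1757, C 2353.
Hence IE_2: Si < Be < C < N.

Si, Be, C, N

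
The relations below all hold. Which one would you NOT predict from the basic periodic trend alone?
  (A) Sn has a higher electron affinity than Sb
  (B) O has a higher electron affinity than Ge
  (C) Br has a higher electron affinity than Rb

The general trend: electron affinity increases across a period and decreases down a group.
(A) Sn (period 5, group 14) vs Sb (period 5, group 15): the stated order contradicts the simple trend.
(B) O (period 2, group 16) vs Ge (period 4, group 14): the stated order agrees with the simple trend.
(C) Br (period 4, group 17) vs Rb (period 5, group 1): the stated order agrees with the simple trend.
The exception is (A): adding an electron to Sb's half-filled 5p³ is unfavourable, so Sn has the more exothermic EA.

(A)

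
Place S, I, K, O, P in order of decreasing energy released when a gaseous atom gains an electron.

I > S > O > P > K

O is in period 2, group 16; P is in period 3, group 15; S is in period 3, group 16; K is in period 4, group 1; I is in period 5, group 17.
Adding an electron releases more energy for atoms nearer the top right (short of the noble gases).
Here both period and group differ, so the two effects have to be weighed against each other.
P > K: relative to K, both the across-period and down-group shifts push P's electron affinity up.
O > P: relative to P, both the across-period and down-group shifts push O's electron affinity up.
S > O: this pair runs against the simple trend — see the exception note.
I > S: period and group pull opposite ways; the across-period shift dominates (295 vs 200 kJ/mol).
Note the exception: S has a higher electron affinity than O, contrary to the simple trend — the compact 2p subshell of O repels the added electron more than S's larger 3p does.
Tabulated electron affinity (kJ/mol): O 141, P 72, S 200, K 48, I 295.
So from highest to lowest: I > S > O > P > K.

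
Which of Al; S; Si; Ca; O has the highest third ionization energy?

O

IE_3 is the cost of taking one more electron from the +2 cation: Al²⁺ still has 1 valence electron; S²⁺ still has 4 valence electrons; Si²⁺ still has 2 valence electrons; Ca²⁺ is the bare [Ar] core; O²⁺ still has 4 valence electrons.
Usually core removal costs more than valence removal, but here the competition is close: a tightly held n=2 valence electron can cost more to remove than an n=3 core electron, so the actual values have to decide it.
Valence configurations: Al²⁺ [Ne]3s¹, S²⁺ [Ne]3s²3p², Si²⁺ [Ne]3s², O²⁺ [He]2s²2p².
Tabulated IE_3 (kJ/mol): Al 2745, S 3357, Si 3232, Ca 4912, O 5300.
So the third ionization energies run Al < Si < S < Ca < O.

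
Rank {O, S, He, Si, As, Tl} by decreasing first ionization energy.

Removing the outermost electron gets harder across a period and easier down a group.
Neither a single period nor a single group — weigh both effects.
Si > Tl: relative to Tl, both the across-period and down-group shifts push Si's first ionization energy up.
As > Si: period and group pull opposite ways; the across-period shift dominates (947 vs 786 kJ/mol).
S > As: both effects reinforce here, so S is clearly the higher of the two.
O > S: O sits above S in group 16, so the down-group effect alone puts O higher.
He > O: relative to O, both the across-period and down-group shifts push He's first ionization energy up.
For reference (kJ/mol): He 2372, O 1314, Si 786, S 1000, As 947, Tl 589.
So from highest to lowest: He > O > S > As > Si > Tl.

He > O > S > As > Si > Tl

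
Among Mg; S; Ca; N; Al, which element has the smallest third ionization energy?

The third ionization energy removes an electron from the +2 ion. For each element: Mg²⁺ is the bare [Ne] core; S²⁺ still has 4 valence electrons; Ca²⁺ is the bare [Ar] core; N²⁺ still has 3 valence electrons; Al²⁺ still has 1 valence electron.
Breaking into a closed-shell core is much more expensive than removing a leftover valence electron — Ca and Mg have the largest IE_3 here.
Valence configurations: S²⁺ [Ne]3s²3p², N²⁺ [He]2s²2p¹, Al²⁺ [Ne]3s¹.
The numbers (kJ/mol): Mg 7733, S 3357, Ca 4912, N 4578, Al 2745.
Putting it together, IE_3: Al < S < N < Ca < Mg.

Al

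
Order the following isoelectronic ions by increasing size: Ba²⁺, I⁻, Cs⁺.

All of these have 54 electrons, so size is governed by nuclear charge alone: the more protons, the stronger the pull on the same electron cloud, and the smaller the ion.
Nuclear charges: Ba²⁺ (Z=56), Cs⁺ (Z=55), I⁻ (Z=53).
Smallest to largest: Ba²⁺ < Cs⁺ < I⁻.

Ba²⁺ < Cs⁺ < I⁻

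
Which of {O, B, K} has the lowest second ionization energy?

The second ionization energy removes an electron from the +1 ion. For each element: O⁺ still has 5 valence electrons; B⁺ still has 2 valence electrons; K⁺ is the bare [Ar] core.
Usually core removal costs more than valence removal, but here the competition is close: a tightly held n=2 valence electron can cost more to remove than an n=3 core electron, so the actual values have to decide it.
Valence configurations: O⁺ [He]2s²2p³, B⁺ [He]2s².
Approximate IE_2 values (kJ/mol): O 3388, B 2427, K 3052.
Overall IE_2 order: B < K < O.

B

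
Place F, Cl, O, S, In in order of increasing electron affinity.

In < O < S < F < Cl

O is in period 2, group 16; F is in period 2, group 17; S is in period 3, group 16; Cl is in period 3, group 17; In is in period 5, group 13.
Atoms with high Z_eff and room in the valence shell (especially the halogens) have the most exothermic electron affinities.
These span different periods and groups, so the two trends combine.
O > In: relative to In, both the across-period and down-group shifts push O's electron affinity up.
S > O: this pair runs against the simple trend — see the exception note.
F > S: relative to S, both the across-period and down-group shifts push F's electron affinity up.
Cl > F: this pair runs against the simple trend — see the exception note.
Note the exception: S has a higher electron affinity than O, contrary to the simple trend — the compact 2p subshell of O repels the added electron more than S's larger 3p does.
Note the exception: Cl has a higher electron affinity than F, contrary to the simple trend — F's small 2p subshell makes the incoming electron feel strong e⁻–e⁻ repulsion, so Cl actually releases more energy on gaining an electron.
For reference (kJ/mol): O 141, F 328, S 200, Cl 349, In 29.
So from lowest to highest: In < O < S < F < Cl.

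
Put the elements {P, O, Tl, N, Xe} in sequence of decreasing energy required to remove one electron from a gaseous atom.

N is in period 2, group 15; O is in period 2, group 16; P is in period 3, group 15; Xe is in period 5, group 18; Tl is in period 6, group 13.
Removing the outermost electron gets harder across a period and easier down a group.
Here both period and group differ, so the two effects have to be weighed against each other.
P > Tl: both effects reinforce here, so P is clearly the higher of the two.
Xe > P: the two effects oppose for this pair; the across-period effect wins (1170 vs 1012 kJ/mol).
O > Xe: period and group pull opposite ways; the down-group shift dominates (1314 vs 1170 kJ/mol).
N > O: this pair runs against the simple trend — see the exception note.
Note the exception: N has a higher first ionization energy than O, contrary to the simple trend — pairing an electron in O's 2p⁴ costs repulsion energy, so O ionizes more easily than half-filled N (2p³).
For reference (kJ/mol): N 1402, O 1314, P 1012, Xe 1170, Tl 589.
So from highest to lowest: N > O > Xe > P > Tl.

N > O > Xe > P > Tl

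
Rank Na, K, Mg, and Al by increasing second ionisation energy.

After 1 electron has been removed, what remains? Na⁺ is the bare [Ne] core; K⁺ is the bare [Ar] core; Mg⁺ still has 1 valence electron; Al⁺ still has 2 valence electrons.
Core electrons are held far more tightly than valence electrons, so K and Na top the IE_2 order.
Valence configurations: Mg⁺ [Ne]3s¹, Al⁺ [Ne]3s².
Tabulated IE_2 (kJ/mol): Na 4562, K 3052, Mg 1451, Al 1817.
Hence IE_2: Mg < Al < K < Na.

Mg, Al, K, Na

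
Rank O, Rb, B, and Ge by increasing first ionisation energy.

Rb < Ge < B < O

Removing the outermost electron gets harder across a period and easier down a group.
Neither a single period nor a single group — weigh both effects.
Ge > Rb: relative to Rb, both the across-period and down-group shifts push Ge's first ionization energy up.
B > Ge: the two effects oppose for this pair; the down-group effect wins (801 vs 762 kJ/mol).
O > B: both are in period 2; the period trend gives O the larger value.
For reference (kJ/mol): B 801, O 1314, Ge 762, Rb 403.
So from lowest to highest: Rb < Ge < B < O.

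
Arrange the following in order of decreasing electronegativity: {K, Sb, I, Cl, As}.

Cl, I, As, Sb, K

Cl is in period 3, group 17; K is in period 4, group 1; As is in period 4, group 15; Sb is in period 5, group 15; I is in period 5, group 17.
Smaller atoms with higher effective nuclear charge are more electronegative.
Neither a single period nor a single group — weigh both effects.
Sb > K: the two effects oppose for this pair; the across-period effect wins (2.05 vs 0.82).
As > Sb: they share group 15; the group trend gives As the larger value.
I > As: period and group pull opposite ways; the across-period shift dominates (2.66 vs 2.18).
Cl > I: they share group 17; the group trend gives Cl the larger value.
Approximate values (Pauling): Cl 3.16, K 0.82, As 2.18, Sb 2.05, I 2.66.
So from highest to lowest: Cl > I > As > Sb > K.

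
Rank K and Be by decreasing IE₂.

Consider each +1 ion: K⁺ is the bare [Ar] core; Be⁺ still has 1 valence electron.
Core electrons are held far more tightly than valence electrons, so K tops the IE_2 order.
Approximate IE_2 values (kJ/mol): K 3052, Be 1757.
Overall IE_2 order: Be < K.

K, Be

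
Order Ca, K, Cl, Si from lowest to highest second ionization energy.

The second ionization energy removes an electron from the +1 ion. For each element: Ca⁺ still has 1 valence electron; K⁺ is the bare [Ar] core; Cl⁺ still has 6 valence electrons; Si⁺ still has 3 valence electrons.
Core electrons are held far more tightly than valence electrons, so K tops the IE_2 order.
Valence configurations: Ca⁺ [Ar]4s¹, Cl⁺ [Ne]3s²3p⁴, Si⁺ [Ne]3s²3p¹.
Tabulated IE_2 (kJ/mol): Ca 1145, K 3052, Cl 2298, Si 1577.
Putting it together, IE_2: Ca < Si < Cl < K.

Ca < Si < Cl < K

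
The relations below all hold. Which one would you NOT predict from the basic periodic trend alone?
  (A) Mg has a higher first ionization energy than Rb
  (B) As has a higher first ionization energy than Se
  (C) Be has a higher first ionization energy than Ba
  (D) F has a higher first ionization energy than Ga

(B)

The general trend: first ionization energy increases across a period and decreases down a group.
(A) Mg (period 3, group 2) vs Rb (period 5, group 1): the stated order agrees with the simple trend.
(B) As (period 4, group 15) vs Se (period 4, group 16): the stated order contradicts the simple trend.
(C) Be (period 2, group 2) vs Ba (period 6, group 2): the stated order agrees with the simple trend.
(D) F (period 2, group 17) vs Ga (period 4, group 13): the stated order agrees with the simple trend.
The exception is (B): Se (4p⁴) ionizes more easily than half-filled As (4p³).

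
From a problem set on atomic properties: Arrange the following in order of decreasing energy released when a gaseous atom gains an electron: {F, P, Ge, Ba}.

F > Ge > P > Ba

Electron affinity generally becomes more exothermic across a period toward the halogens and less exothermic down a group.
These span different periods and groups, so the two trends combine.
P > Ba: both effects reinforce here, so P is clearly the higher of the two.
Ge > P: this pair runs against the simple trend — see the exception note.
F > Ge: both effects reinforce here, so F is clearly the higher of the two.
Note the exception: Ge has a higher electron affinity than P, contrary to the simple trend — adding an electron to P's half-filled np³ subshell costs electron-pairing energy.
Tabulated electron affinity (kJ/mol): F 328, P 72, Ge 119, Ba 14.
So from highest to lowest: F > Ge > P > Ba.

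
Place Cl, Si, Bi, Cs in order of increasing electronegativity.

Cs, Si, Bi, Cl

Si is in period 3, group 14; Cl is in period 3, group 17; Cs is in period 6, group 1; Bi is in period 6, group 15.
Electronegativity increases across a period and decreases down a group, tracking effective nuclear charge and atomic size.
Neither a single period nor a single group — weigh both effects.
Si > Cs: relative to Cs, both the across-period and down-group shifts push Si's electronegativity up.
Bi > Si: the two effects oppose for this pair; the across-period effect wins (2.02 vs 1.90).
Cl > Bi: relative to Bi, both the across-period and down-group shifts push Cl's electronegativity up.
Approximate values (Pauling): Si 1.90, Cl 3.16, Cs 0.79, Bi 2.02.
So from lowest to highest: Cs < Si < Bi < Cl.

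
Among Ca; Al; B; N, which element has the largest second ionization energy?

After 1 electron has been removed, what remains? Ca⁺ still has 1 valence electron; Al⁺ still has 2 valence electrons; B⁺ still has 2 valence electrons; N⁺ still has 4 valence electrons.
All are still removing valence electrons, so compare the +1 ions as you would atoms: IE_2 generally rises across a period (higher Z_eff) and falls down a group (larger shell), subject to the usual subshell exceptions.
Valence configurations: Ca⁺ [Ar]4s¹, Al⁺ [Ne]3s², B⁺ [He]2s², N⁺ [He]2s²2p².
The numbers (kJ/mol): Ca 1145, Al 1817, B 2427, N 2856.
Putting it together, IE_2: Ca < Al < B < N.

N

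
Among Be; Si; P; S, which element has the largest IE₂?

S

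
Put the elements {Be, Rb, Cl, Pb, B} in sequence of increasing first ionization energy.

Rb < Pb < B < Be < Cl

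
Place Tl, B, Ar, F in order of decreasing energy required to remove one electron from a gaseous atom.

F, Ar, B, Tl

B is in period 2, group 13; F is in period 2, group 17; Ar is in period 3, group 18; Tl is in period 6, group 13.
First ionization energy rises across a period (greater Z_eff holds electrons more tightly) and falls down a group (valence electrons are farther from the nucleus).
These span different periods and groups, so the two trends combine.
B > Tl: they share group 13; the group trend gives B the larger value.
Ar > B: period and group pull opposite ways; the across-period shift dominates (1521 vs 801 kJ/mol).
F > Ar: period and group pull opposite ways; the down-group shift dominates (1681 vs 1521 kJ/mol).
For reference (kJ/mol): B 801, F 1681, Ar 1521, Tl 589.
So from highest to lowest: F > Ar > B > Tl.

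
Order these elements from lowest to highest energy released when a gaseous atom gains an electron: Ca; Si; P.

Ca < P < Si

Si is in period 3, group 14; P is in period 3, group 15; Ca is in period 4, group 2.
Atoms with high Z_eff and room in the valence shell (especially the halogens) have the most exothermic electron affinities.
Neither a single period nor a single group — weigh both effects.
P > Ca: both effects reinforce here, so P is clearly the higher of the two.
Si > P: this pair runs against the simple trend — see the exception note.
Note the exception: Si has a higher electron affinity than P, contrary to the simple trend — adding an electron to P's half-filled 3p³ is unfavourable, so Si (3p²) has the more exothermic EA.
Tabulated electron affinity (kJ/mol): Si 134, P 72, Ca 2.
So from lowest to highest: Ca < P < Si.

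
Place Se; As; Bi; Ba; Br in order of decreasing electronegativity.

Br > Se > As > Bi > Ba

Smaller atoms with higher effective nuclear charge are more electronegative.
Neither a single period nor a single group — weigh both effects.
Bi > Ba: Bi lies to the right of Ba in period 6, so the across-period effect alone puts Bi higher.
As > Bi: they share group 15; the group trend gives As the larger value.
Se > As: both are in period 4; the period trend gives Se the larger value.
Br > Se: both are in period 4; the period trend gives Br the larger value.
Tabulated electronegativity (Pauling): As 2.18, Se 2.55, Br 2.96, Ba 0.89, Bi 2.02.
So from highest to lowest: Br > Se > As > Bi > Ba.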